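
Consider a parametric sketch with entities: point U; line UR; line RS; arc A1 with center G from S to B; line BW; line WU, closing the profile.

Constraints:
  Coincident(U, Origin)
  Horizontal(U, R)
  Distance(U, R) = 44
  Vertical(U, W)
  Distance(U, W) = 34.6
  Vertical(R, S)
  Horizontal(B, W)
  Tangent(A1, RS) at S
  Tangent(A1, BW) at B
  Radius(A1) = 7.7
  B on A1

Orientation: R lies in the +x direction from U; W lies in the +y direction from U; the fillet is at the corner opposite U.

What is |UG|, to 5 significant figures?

45.181

U is at the origin; U and R share the same y with |UR| = 44.0 and R on the +x side, so R = (44.000, 0.0000). U and W share the same x with |UW| = 34.6 and W on the +y side, so W = (0.0000, 34.600). The virtual corner opposite U is at (44.000, 34.600). The tangent condition forces GS to be normal to RS and A1 meets BW tangentially, so GB is at right angles to BW, with radius 7.7, so the center G sits 7.7 in from both sides at G = (36.300, 26.900). Then |UG| = |G − U| = 45.181.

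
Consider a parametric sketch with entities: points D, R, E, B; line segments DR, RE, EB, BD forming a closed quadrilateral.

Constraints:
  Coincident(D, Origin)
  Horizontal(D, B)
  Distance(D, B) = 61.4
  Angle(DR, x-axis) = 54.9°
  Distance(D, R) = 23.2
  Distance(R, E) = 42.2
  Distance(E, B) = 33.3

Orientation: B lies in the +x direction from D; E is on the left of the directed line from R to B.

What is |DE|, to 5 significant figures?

62.399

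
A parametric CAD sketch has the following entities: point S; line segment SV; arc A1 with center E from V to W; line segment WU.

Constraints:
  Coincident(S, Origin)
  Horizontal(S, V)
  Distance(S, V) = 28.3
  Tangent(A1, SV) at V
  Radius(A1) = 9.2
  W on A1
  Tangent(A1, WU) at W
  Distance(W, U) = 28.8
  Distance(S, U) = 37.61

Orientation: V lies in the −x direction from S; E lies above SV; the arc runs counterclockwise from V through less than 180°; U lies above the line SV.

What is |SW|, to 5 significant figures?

20.616

Checks: |EW| = 9.200 ✓; ∠(EW, WU) = 90.00° ✓; |WU| = 28.80 ✓; |SU| = 37.61 ✓.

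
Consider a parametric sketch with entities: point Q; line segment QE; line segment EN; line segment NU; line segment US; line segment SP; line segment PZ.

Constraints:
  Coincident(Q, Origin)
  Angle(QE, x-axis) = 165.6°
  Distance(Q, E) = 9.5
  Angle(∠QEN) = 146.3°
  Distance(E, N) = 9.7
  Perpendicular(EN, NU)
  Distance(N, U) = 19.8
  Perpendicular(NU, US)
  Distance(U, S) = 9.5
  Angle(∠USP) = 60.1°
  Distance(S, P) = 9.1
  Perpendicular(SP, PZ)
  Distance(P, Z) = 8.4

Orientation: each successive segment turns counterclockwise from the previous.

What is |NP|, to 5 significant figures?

12.904

NU is perpendicular to US, so US runs at 19.300°; with |US| = 9.5, S = (-2.8461, -16.391). ∠USP = 60.1° gives SP at 139.20° from the x-axis; with |SP| = 9.1, P = (-9.7348, -10.445). Then |NP| = |P − N| = 12.904.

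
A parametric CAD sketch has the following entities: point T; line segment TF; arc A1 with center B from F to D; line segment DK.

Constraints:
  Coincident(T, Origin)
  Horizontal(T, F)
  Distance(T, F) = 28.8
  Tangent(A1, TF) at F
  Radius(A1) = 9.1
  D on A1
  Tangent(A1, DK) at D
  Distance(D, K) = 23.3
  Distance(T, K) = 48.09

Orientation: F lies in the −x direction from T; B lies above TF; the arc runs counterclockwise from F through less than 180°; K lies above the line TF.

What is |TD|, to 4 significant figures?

25.65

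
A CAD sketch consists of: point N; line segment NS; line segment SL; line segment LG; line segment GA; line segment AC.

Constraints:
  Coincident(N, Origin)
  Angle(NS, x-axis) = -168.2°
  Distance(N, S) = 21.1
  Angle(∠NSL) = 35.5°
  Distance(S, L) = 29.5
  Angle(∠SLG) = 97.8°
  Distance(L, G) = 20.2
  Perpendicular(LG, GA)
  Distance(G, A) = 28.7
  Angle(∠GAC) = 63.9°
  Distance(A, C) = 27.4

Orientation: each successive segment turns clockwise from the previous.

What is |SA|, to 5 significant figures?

24.209

N is at the origin; NS runs at -168.2° with length 21.1, so S = (-20.654, -4.3149). ∠NSL = 35.5° gives SL at 47.300° from the x-axis; with |SL| = 29.5, L = (-0.64839, 17.365). ∠SLG = 97.8° gives LG at -34.900° from the x-axis; with |LG| = 20.2, G = (15.919, 5.8078). LG is perpendicular to GA, so GA runs at -124.90°; with |GA| = 28.7, A = (-0.50191, -17.731). Then |SA| = |A − S| = 24.209.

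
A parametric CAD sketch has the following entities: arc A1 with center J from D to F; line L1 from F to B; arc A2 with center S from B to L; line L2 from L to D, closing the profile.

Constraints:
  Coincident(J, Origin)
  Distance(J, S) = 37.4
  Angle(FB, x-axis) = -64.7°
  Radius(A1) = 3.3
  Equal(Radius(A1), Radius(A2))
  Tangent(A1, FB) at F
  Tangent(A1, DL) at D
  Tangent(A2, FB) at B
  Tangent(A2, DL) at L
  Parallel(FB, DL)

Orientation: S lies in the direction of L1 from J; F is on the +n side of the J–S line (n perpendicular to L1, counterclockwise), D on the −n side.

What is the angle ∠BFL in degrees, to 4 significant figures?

10.01°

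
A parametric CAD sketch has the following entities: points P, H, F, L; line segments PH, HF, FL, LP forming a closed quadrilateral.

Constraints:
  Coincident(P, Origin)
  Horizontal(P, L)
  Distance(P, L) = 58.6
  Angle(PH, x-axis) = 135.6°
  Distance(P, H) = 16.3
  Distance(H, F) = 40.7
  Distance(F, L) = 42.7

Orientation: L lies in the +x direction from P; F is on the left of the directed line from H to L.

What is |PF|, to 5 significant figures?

37.596

Checks: |HF| = 40.70 ✓; |FL| = 42.70 ✓.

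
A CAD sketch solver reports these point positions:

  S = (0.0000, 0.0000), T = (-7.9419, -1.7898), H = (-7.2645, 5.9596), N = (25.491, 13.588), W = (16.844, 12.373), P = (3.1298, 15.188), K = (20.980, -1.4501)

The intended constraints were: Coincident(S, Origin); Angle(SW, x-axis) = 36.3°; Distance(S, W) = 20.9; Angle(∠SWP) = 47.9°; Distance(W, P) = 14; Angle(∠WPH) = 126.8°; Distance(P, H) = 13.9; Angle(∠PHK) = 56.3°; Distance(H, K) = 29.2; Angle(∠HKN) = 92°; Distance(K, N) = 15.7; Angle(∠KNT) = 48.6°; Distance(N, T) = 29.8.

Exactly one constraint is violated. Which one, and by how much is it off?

Distance(N, T) = 29.8 — off by 7.00.

S = (0.00, 0.00) ✓; SW at 36.30° ✓; |SW| = 20.90 ✓; ∠SWP = 47.90° ✓; |WP| = 14.00 ✓; ∠WPH = 126.8° ✓; |PH| = 13.90 ✓; ∠PHK = 56.30° ✓; |HK| = 29.20 ✓; ∠HKN = 92.00° ✓; |KN| = 15.70 ✓; ∠KNT = 48.60° ✓; |NT| = 36.80 ✗.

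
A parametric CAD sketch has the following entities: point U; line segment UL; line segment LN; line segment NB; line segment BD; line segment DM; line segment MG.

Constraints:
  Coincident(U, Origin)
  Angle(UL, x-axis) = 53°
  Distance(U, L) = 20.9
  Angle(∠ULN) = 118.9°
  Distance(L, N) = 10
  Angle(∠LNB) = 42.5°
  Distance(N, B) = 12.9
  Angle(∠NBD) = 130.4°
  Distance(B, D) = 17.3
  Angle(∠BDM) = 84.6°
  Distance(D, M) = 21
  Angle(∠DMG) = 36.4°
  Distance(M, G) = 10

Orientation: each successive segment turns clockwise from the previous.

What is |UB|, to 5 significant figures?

14.281

U is at the origin; UL runs at 53.0° with length 20.9, so L = (12.578, 16.691). ∠ULN = 118.9° gives LN at -8.1000° from the x-axis; with |LN| = 10.0, N = (22.478, 15.282). ∠LNB = 42.5° gives NB at -145.60° from the x-axis; with |NB| = 12.9, B = (11.834, 7.9944). Then |UB| = |B − U| = 14.281.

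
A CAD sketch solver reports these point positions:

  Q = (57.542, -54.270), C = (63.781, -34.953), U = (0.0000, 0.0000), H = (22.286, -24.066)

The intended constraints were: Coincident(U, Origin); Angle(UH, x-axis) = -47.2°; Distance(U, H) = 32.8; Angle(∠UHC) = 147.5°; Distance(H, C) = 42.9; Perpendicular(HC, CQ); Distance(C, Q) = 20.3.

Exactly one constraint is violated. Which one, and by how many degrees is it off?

Perpendicular(HC, CQ) — off by 3.20°.

U = (0.00, 0.00) ✓; UH at -47.20° ✓; |UH| = 32.80 ✓; ∠UHC = 147.5° ✓; |HC| = 42.90 ✓; ∠(HC, CQ) = 93.20° ✗; |CQ| = 20.30 ✓.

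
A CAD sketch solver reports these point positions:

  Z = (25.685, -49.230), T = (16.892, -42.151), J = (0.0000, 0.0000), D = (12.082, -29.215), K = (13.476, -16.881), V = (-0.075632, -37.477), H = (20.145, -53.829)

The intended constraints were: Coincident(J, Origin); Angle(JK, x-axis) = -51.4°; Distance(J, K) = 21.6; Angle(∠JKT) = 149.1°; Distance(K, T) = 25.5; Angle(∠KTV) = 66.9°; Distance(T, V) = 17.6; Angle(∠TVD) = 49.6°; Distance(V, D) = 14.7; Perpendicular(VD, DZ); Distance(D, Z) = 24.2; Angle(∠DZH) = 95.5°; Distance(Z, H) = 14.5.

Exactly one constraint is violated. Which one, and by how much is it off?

Distance(Z, H) = 14.5 — off by 7.30.

J = (0.00, 0.00) ✓; JK at -51.40° ✓; |JK| = 21.60 ✓; ∠JKT = 149.1° ✓; |KT| = 25.50 ✓; ∠KTV = 66.90° ✓; |TV| = 17.60 ✓; ∠TVD = 49.60° ✓; |VD| = 14.70 ✓; ∠(VD, DZ) = 90.00° ✓; |DZ| = 24.20 ✓; ∠DZH = 95.50° ✓; |ZH| = 7.200 ✗.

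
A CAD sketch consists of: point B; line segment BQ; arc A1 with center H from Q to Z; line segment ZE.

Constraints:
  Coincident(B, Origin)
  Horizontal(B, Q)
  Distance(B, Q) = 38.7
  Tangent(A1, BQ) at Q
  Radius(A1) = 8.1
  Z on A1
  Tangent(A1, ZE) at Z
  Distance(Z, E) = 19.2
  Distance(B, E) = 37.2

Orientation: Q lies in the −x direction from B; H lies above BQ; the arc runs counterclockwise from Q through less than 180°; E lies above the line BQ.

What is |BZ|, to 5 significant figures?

31.440

B is at the origin; B and Q share the same y with |BQ| = 38.7 and Q on the −x side, so Q = (-38.700, 0.0000). The tangent condition forces HQ to be normal to BQ, so H = Q + (0, 8.1) = (-38.700, 8.1000). Since HZ ⟂ ZE (tangency), |HE| = √(8.1² + 19.2²) = 20.839 regardless of where Z sits on A1. So E lies on both circle(B, 37.2) and circle(H, 20.839); the above-BQ intersection is E = (-27.142, 25.439). Z is the foot of the tangent from E: Z = (-30.744, 6.5804).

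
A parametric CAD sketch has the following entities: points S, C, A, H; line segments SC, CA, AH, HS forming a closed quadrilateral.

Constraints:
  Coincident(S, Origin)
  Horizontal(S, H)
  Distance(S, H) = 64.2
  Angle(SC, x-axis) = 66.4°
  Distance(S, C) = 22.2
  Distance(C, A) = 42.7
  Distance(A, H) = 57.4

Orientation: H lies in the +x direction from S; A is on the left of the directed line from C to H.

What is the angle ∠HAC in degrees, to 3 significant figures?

70.4°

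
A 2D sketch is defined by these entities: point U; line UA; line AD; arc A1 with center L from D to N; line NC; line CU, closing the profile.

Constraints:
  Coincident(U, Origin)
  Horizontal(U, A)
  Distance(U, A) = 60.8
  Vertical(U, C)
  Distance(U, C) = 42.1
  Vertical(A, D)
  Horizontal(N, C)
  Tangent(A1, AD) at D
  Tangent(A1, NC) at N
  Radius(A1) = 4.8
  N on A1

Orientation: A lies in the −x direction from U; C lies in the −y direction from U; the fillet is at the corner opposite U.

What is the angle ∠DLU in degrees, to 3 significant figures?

146°

U is at the origin; U and A share the same y with |UA| = 60.8 and A on the −x side, so A = (-60.8, 0.00). U and C share the same x with |UC| = 42.1 and C on the −y side, so C = (0.00, -42.1). The virtual corner opposite U is at (-60.8, -42.1). Since A1 is tangent to AD there, LD ⟂ AD and tangency of A1 to NC means the radius LN is perpendicular to NC, with radius 4.8, so the center L sits 4.8 in from both sides at L = (-56.0, -37.3). That places the tangent points at D = (-60.8, -37.3) on AD and N = (-56.0, -42.1) on NC. Then cos ∠DLU = LD·LU / (|LD||LU|), giving 146°.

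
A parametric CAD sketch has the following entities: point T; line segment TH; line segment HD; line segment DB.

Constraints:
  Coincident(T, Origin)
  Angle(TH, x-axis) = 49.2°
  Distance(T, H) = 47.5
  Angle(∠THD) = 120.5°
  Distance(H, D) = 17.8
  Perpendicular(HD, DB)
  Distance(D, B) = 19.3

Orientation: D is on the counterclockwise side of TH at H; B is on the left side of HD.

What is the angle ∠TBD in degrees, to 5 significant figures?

117.30°

T is at the origin; TH runs at 49.2° with length 47.5, so H = 47.5·(cos 49.2°, sin 49.2°) = (31.037, 35.957). ∠THD = 120.5°, so HD runs at 49.2° + (180° − 120.5°) = 108.70° from the x-axis; with |HD| = 17.8, D = H + 17.8·(cos 108.70°, sin 108.70°) = (25.331, 52.818). HD ⟂ DB; with |DB| = 19.3 on the left of HD, B = D + 19.3·(-0.94721, -0.32061) = (7.0494, 46.630). Then cos ∠TBD = BT·BD / (|BT||BD|), giving 117.30°.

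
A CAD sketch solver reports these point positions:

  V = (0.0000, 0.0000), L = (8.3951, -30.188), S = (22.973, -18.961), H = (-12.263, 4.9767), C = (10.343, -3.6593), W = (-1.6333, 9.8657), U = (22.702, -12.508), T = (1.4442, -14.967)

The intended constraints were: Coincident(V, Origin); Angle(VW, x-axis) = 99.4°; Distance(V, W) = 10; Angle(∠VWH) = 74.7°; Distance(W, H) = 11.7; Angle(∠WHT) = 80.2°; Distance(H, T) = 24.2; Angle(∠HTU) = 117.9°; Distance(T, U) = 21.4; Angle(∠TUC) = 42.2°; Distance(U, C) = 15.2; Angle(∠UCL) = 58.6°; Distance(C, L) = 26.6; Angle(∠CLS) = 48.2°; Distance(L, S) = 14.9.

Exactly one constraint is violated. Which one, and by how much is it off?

Distance(L, S) = 14.9 — off by 3.50.

V = (0.00, 0.00) ✓; VW at 99.40° ✓; |VW| = 10.00 ✓; ∠VWH = 74.70° ✓; |WH| = 11.70 ✓; ∠WHT = 80.20° ✓; |HT| = 24.20 ✓; ∠HTU = 117.9° ✓; |TU| = 21.40 ✓; ∠TUC = 42.20° ✓; |UC| = 15.20 ✓; ∠UCL = 58.60° ✓; |CL| = 26.60 ✓; ∠CLS = 48.20° ✓; |LS| = 18.40 ✗.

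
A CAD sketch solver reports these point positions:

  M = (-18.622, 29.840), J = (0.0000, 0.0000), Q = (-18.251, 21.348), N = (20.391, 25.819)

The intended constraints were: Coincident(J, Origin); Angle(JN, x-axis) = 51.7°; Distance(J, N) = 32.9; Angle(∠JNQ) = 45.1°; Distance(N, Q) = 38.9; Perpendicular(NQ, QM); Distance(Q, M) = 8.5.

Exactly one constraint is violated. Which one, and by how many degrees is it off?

Perpendicular(NQ, QM) — off by 4.10°.

J = (0.00, 0.00) ✓; JN at 51.70° ✓; |JN| = 32.90 ✓; ∠JNQ = 45.10° ✓; |NQ| = 38.90 ✓; ∠(NQ, QM) = 94.10° ✗; |QM| = 8.500 ✓.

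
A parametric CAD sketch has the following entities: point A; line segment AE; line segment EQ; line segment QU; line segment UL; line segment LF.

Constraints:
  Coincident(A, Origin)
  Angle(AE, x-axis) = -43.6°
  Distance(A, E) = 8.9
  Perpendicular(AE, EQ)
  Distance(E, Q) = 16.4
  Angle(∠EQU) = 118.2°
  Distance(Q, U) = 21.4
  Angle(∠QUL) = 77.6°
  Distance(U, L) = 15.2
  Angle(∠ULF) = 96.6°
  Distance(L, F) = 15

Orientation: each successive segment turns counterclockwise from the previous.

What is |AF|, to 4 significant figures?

6.175

A is at the origin; AE runs at -43.6° with length 8.9, so E = (6.445, -6.138). AE is perpendicular to EQ, so EQ runs at 46.40°; with |EQ| = 16.4, Q = (17.75, 5.739). ∠EQU = 118.2° gives QU at 108.2° from the x-axis; with |QU| = 21.4, U = (11.07, 26.07). ∠QUL = 77.6° gives UL at -149.4° from the x-axis; with |UL| = 15.2, L = (-2.012, 18.33). ∠ULF = 96.6° gives LF at -66.00° from the x-axis; with |LF| = 15.0, F = (4.089, 4.628). Then |AF| = |F − A| = 6.175.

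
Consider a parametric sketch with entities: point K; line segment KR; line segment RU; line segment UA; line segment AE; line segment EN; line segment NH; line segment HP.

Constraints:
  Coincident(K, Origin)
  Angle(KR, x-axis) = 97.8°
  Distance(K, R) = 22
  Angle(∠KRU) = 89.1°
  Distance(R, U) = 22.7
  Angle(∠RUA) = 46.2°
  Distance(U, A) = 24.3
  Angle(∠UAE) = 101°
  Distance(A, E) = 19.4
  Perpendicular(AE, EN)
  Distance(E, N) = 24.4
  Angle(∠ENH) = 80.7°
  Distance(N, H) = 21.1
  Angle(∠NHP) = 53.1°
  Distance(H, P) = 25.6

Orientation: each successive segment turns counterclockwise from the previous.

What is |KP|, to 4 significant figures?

17.89

∠ENH = 80.7° gives NH at -129.2° from the x-axis; with |NH| = 21.1, H = (-21.12, 18.35). ∠NHP = 53.1° gives HP at -2.300° from the x-axis; with |HP| = 25.6, P = (4.459, 17.32). Then |KP| = |P − K| = 17.89.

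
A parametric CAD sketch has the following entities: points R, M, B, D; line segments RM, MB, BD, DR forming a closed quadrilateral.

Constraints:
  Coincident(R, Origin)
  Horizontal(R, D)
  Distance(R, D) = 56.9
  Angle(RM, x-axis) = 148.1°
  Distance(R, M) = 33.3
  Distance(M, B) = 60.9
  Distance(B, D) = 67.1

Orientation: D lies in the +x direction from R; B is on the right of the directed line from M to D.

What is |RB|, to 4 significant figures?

36.15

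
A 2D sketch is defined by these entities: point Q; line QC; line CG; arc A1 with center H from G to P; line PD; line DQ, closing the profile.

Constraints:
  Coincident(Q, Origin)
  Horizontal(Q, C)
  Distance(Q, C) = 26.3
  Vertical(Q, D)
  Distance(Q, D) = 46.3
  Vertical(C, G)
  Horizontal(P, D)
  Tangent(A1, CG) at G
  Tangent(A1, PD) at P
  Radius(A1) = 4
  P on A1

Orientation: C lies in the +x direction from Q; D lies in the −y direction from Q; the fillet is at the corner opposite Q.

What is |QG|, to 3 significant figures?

49.8

Q is at the origin; QC is horizontal with |QC| = 26.3 and C on the +x side, so C = (26.3, 0.00). QD is vertical with |QD| = 46.3 and D on the −y side, so D = (0.00, -46.3). The virtual corner opposite Q is at (26.3, -46.3). A1 meets CG tangentially, so HG is at right angles to CG and the tangent condition forces HP to be normal to PD, with radius 4.0, so the center H sits 4.0 in from both sides at H = (22.3, -42.3). That places the tangent points at G = (26.3, -42.3) on CG and P = (22.3, -46.3) on PD. Then |QG| = |G − Q| = 49.8.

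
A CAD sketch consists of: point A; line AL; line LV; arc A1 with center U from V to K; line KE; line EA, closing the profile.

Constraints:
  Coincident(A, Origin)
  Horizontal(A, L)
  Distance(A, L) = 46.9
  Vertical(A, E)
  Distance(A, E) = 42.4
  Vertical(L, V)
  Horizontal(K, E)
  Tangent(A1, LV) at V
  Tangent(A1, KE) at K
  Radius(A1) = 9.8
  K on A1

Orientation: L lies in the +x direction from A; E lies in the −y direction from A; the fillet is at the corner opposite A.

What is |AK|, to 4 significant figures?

56.34

The virtual corner opposite A is at (46.90, -42.40). Since A1 is tangent to LV there, UV ⟂ LV and A1 meets KE tangentially, so UK is at right angles to KE, with radius 9.8, so the center U sits 9.8 in from both sides at U = (37.10, -32.60). That places the tangent points at V = (46.90, -32.60) on LV and K = (37.10, -42.40) on KE. Then |AK| = |K − A| = 56.34.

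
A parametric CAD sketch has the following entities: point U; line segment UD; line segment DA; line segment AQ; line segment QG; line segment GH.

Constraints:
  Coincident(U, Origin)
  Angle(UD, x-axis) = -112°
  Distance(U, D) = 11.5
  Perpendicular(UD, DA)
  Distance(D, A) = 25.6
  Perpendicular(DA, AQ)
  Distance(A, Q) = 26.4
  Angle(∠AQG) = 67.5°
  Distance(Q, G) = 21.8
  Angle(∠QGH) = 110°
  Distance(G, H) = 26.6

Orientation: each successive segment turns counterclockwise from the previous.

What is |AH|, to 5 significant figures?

20.804

U is at the origin; UD runs at -112.0° with length 11.5, so D = (-4.3080, -10.663). The perpendicularity gives DA at right angles to UD, so DA runs at -22.000°; with |DA| = 25.6, A = (19.428, -20.253). DA is perpendicular to AQ, so AQ runs at 68.000°; with |AQ| = 26.4, Q = (29.318, 4.2251). ∠AQG = 67.5° gives QG at -179.50° from the x-axis; with |QG| = 21.8, G = (7.5184, 4.0349). ∠QGH = 110.0° gives GH at -109.50° from the x-axis; with |GH| = 26.6, H = (-1.3609, -21.039). Then |AH| = |H − A| = 20.804.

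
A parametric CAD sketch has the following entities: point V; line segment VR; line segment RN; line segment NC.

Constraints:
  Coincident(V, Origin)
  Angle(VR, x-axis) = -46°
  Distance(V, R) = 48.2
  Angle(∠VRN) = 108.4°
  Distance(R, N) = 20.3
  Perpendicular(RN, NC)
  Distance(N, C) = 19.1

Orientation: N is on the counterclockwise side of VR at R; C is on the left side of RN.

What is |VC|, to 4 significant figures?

44.39

∠VRN = 108.4°, so RN runs at -46.0° + (180° − 108.4°) = 25.60° from the x-axis; with |RN| = 20.3, N = R + 20.3·(cos 25.60°, sin 25.60°) = (51.79, -25.90). RN is perpendicular to NC; with |NC| = 19.1 on the left of RN, C = N + 19.1·(-0.4321, 0.9018) = (43.54, -8.676). Then |VC| = |C − V| = 44.39.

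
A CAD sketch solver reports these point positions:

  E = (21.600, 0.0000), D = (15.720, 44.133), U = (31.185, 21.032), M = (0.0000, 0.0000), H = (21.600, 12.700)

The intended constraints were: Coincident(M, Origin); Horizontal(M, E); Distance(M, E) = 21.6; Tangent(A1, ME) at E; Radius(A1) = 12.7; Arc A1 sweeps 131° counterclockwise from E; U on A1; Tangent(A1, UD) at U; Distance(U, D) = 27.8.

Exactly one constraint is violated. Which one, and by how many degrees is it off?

Tangent(A1, UD) at U — off by 7.20°.

M = (0.00, 0.00) ✓; M.y = 0.00, E.y = 0.00 ✓; |ME| = 21.60 ✓; ∠(HE, EM) = 90.00° ✓; |HE| = 12.70 ✓; bearing(H→U) − bearing(H→E) = 131.0° ✓; |HU| = 12.70 ✓; ∠(HU, UD) = 97.20° ✗; |UD| = 27.80 ✓.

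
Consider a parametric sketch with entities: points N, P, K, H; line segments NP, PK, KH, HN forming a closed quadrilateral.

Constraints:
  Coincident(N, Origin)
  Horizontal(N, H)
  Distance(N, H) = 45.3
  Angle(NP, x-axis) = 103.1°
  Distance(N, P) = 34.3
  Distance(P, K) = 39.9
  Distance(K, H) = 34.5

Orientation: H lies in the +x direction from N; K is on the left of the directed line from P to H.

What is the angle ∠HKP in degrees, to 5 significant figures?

114.71°

Checks: |PK| = 39.90 ✓; |KH| = 34.50 ✓.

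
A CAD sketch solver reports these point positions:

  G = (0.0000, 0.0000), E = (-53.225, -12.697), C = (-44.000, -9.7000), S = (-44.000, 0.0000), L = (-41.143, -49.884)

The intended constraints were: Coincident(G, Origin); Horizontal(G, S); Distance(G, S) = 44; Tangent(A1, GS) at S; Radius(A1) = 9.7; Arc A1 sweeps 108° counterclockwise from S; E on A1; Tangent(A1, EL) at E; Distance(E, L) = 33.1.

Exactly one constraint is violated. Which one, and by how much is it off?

Distance(E, L) = 33.1 — off by 6.00.

G = (0.00, 0.00) ✓; G.y = 0.00, S.y = 0.00 ✓; |GS| = 44.00 ✓; ∠(CS, SG) = 90.00° ✓; |CS| = 9.700 ✓; bearing(C→E) − bearing(C→S) = 108.0° ✓; |CE| = 9.700 ✓; ∠(CE, EL) = 90.00° ✓; |EL| = 39.10 ✗.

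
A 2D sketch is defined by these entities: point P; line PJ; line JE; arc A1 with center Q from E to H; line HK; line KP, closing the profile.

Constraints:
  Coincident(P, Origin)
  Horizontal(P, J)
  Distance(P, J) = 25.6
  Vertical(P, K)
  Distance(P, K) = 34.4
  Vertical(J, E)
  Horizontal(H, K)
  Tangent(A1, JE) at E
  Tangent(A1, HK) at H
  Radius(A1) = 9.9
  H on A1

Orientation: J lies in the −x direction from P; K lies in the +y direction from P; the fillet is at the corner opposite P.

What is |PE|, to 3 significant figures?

35.4

The virtual corner opposite P is at (-25.6, 34.4). The tangent condition forces QE to be normal to JE and since A1 is tangent to HK there, QH ⟂ HK, with radius 9.9, so the center Q sits 9.9 in from both sides at Q = (-15.7, 24.5). That places the tangent points at E = (-25.6, 24.5) on JE and H = (-15.7, 34.4) on HK. Then |PE| = |E − P| = 35.4.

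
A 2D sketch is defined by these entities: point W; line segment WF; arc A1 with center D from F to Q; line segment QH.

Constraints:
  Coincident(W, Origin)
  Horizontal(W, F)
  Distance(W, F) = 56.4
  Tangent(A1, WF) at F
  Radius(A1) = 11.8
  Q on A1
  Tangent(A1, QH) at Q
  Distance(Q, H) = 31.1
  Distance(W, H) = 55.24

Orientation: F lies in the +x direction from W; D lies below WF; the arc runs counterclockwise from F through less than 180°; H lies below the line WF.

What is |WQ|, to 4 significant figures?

45.82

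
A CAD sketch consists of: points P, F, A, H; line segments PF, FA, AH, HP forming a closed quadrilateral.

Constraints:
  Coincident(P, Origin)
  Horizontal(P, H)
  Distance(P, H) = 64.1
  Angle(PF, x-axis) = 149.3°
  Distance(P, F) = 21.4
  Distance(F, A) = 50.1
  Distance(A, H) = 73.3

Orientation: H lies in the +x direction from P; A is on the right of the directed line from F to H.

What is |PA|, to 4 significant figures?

35.65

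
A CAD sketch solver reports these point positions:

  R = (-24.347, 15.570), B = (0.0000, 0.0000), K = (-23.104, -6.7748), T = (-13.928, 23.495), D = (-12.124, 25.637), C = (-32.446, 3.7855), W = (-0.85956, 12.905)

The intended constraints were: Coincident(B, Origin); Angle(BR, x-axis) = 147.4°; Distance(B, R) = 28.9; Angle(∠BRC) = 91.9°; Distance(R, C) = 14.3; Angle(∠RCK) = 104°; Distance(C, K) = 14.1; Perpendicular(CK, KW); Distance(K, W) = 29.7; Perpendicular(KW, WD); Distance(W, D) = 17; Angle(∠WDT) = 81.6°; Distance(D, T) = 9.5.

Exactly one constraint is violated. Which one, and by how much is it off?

Distance(D, T) = 9.5 — off by 6.70.

B = (0.00, 0.00) ✓; BR at 147.4° ✓; |BR| = 28.90 ✓; ∠BRC = 91.90° ✓; |RC| = 14.30 ✓; ∠RCK = 104.0° ✓; |CK| = 14.10 ✓; ∠(CK, KW) = 90.00° ✓; |KW| = 29.70 ✓; ∠(KW, WD) = 90.00° ✓; |WD| = 17.00 ✓; ∠WDT = 81.60° ✓; |DT| = 2.800 ✗.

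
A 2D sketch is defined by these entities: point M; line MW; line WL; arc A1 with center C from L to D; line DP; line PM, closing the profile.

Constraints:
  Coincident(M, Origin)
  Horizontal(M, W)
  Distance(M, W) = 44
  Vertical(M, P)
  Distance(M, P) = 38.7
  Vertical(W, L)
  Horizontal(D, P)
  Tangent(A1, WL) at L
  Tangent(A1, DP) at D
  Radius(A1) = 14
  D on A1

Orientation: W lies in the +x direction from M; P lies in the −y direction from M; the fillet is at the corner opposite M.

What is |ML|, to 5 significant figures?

50.459

M is at the origin; M and W share the same y with |MW| = 44.0 and W on the +x side, so W = (44.000, 0.0000). M and P share the same x with |MP| = 38.7 and P on the −y side, so P = (0.0000, -38.700). The virtual corner opposite M is at (44.000, -38.700). The tangent condition forces CL to be normal to WL and the tangent condition forces CD to be normal to DP, with radius 14.0, so the center C sits 14.0 in from both sides at C = (30.000, -24.700). That places the tangent points at L = (44.000, -24.700) on WL and D = (30.000, -38.700) on DP. Then |ML| = |L − M| = 50.459.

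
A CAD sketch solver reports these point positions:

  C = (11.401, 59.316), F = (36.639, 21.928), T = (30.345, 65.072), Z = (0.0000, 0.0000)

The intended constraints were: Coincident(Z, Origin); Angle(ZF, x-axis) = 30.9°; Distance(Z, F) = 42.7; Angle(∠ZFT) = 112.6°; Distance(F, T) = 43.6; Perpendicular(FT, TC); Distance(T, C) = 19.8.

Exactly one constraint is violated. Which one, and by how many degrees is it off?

Perpendicular(FT, TC) — off by 8.60°.

Z = (0.00, 0.00) ✓; ZF at 30.90° ✓; |ZF| = 42.70 ✓; ∠ZFT = 112.6° ✓; |FT| = 43.60 ✓; ∠(FT, TC) = 98.60° ✗; |TC| = 19.80 ✓.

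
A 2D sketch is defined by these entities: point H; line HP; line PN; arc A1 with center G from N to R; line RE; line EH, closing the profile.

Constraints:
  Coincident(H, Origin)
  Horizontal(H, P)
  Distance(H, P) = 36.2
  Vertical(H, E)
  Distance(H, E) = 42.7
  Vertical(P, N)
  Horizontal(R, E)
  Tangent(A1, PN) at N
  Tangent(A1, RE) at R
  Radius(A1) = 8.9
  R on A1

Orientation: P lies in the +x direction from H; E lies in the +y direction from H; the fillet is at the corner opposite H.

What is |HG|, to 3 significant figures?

43.4

H is at the origin; H and P share the same y with |HP| = 36.2 and P on the +x side, so P = (36.2, 0.00). H and E share the same x with |HE| = 42.7 and E on the +y side, so E = (0.00, 42.7). The virtual corner opposite H is at (36.2, 42.7). A1 meets PN tangentially, so GN is at right angles to PN and A1 meets RE tangentially, so GR is at right angles to RE, with radius 8.9, so the center G sits 8.9 in from both sides at G = (27.3, 33.8). Then |HG| = |G − H| = 43.4.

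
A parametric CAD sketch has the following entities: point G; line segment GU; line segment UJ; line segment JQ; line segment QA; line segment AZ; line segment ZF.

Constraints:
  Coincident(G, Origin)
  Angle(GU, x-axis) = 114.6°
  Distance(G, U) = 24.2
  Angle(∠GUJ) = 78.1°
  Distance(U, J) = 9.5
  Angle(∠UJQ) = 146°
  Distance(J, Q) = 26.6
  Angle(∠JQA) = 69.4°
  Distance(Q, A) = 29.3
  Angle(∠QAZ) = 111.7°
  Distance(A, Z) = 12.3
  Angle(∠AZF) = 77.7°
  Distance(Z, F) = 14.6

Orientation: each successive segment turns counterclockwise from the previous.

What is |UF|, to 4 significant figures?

16.75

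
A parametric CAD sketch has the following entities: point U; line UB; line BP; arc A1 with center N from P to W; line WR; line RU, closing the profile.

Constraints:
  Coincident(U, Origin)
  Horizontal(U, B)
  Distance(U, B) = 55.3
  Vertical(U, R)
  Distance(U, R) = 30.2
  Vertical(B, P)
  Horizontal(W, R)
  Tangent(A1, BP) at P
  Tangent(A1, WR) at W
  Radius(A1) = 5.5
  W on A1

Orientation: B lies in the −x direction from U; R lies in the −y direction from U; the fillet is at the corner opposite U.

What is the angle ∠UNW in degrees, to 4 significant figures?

116.4°

U is at the origin; UB is horizontal with |UB| = 55.3 and B on the −x side, so B = (-55.30, 0.000). U and R share the same x with |UR| = 30.2 and R on the −y side, so R = (0.000, -30.20). The virtual corner opposite U is at (-55.30, -30.20). A1 meets BP tangentially, so NP is at right angles to BP and tangency of A1 to WR means the radius NW is perpendicular to WR, with radius 5.5, so the center N sits 5.5 in from both sides at N = (-49.80, -24.70). That places the tangent points at P = (-55.30, -24.70) on BP and W = (-49.80, -30.20) on WR. Then cos ∠UNW = NU·NW / (|NU||NW|), giving 116.4°.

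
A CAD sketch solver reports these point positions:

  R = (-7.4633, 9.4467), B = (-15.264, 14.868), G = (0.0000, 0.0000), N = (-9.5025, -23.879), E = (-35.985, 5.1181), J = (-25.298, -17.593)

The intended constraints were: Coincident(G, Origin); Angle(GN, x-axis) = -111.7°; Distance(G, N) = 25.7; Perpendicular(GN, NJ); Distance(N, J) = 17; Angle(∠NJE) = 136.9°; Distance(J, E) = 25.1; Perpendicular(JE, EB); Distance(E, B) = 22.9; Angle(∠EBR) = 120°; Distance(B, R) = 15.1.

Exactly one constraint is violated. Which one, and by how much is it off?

Distance(B, R) = 15.1 — off by 5.60.

G = (0.00, 0.00) ✓; GN at -111.7° ✓; |GN| = 25.70 ✓; ∠(GN, NJ) = 90.00° ✓; |NJ| = 17.00 ✓; ∠NJE = 136.9° ✓; |JE| = 25.10 ✓; ∠(JE, EB) = 90.00° ✓; |EB| = 22.90 ✓; ∠EBR = 120.0° ✓; |BR| = 9.500 ✗.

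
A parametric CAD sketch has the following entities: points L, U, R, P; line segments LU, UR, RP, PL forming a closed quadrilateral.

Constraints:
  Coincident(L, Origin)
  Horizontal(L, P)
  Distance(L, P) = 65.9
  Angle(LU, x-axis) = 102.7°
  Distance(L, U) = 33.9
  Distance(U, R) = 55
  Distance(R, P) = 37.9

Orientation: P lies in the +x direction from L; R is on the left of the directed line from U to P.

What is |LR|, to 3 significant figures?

58.0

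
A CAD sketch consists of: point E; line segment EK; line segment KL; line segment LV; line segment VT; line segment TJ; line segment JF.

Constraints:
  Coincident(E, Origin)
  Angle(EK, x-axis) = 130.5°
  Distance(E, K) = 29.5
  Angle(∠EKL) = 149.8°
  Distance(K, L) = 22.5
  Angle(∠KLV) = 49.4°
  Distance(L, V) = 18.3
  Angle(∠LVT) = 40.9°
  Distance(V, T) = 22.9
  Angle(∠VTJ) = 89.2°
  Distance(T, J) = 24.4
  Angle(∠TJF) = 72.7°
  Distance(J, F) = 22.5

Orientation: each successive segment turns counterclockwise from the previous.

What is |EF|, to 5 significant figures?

53.534

E is at the origin; EK runs at 130.5° with length 29.5, so K = (-19.159, 22.432). ∠EKL = 149.8° gives KL at 160.70° from the x-axis; with |KL| = 22.5, L = (-40.394, 29.869). ∠KLV = 49.4° gives LV at -68.700° from the x-axis; with |LV| = 18.3, V = (-33.747, 12.819). ∠LVT = 40.9° gives VT at 70.400° from the x-axis; with |VT| = 22.9, T = (-26.065, 34.392). ∠VTJ = 89.2° gives TJ at 161.20° from the x-axis; with |TJ| = 24.4, J = (-49.163, 42.255). ∠TJF = 72.7° gives JF at -91.500° from the x-axis; with |JF| = 22.5, F = (-49.752, 19.763). Then |EF| = |F − E| = 53.534.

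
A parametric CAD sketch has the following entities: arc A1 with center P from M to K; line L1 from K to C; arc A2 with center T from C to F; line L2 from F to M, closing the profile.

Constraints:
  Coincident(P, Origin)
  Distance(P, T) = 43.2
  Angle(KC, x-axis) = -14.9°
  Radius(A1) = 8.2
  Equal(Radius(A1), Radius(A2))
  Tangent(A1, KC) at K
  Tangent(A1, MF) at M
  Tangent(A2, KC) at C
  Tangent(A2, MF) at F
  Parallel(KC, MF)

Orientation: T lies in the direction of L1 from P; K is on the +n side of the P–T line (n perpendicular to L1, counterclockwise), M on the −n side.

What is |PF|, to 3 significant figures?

44.0

Tangency of A1 to both parallel lines with radius 8.2 puts K and M at P ± 8.2·n: K = (2.11, 7.92), M = (-2.11, -7.92). Equal radii place C and F the same way about T: C = T + 8.2·n = (43.9, -3.18), F = T − 8.2·n = (39.6, -19.0). Then |PF| = |F − P| = 44.0.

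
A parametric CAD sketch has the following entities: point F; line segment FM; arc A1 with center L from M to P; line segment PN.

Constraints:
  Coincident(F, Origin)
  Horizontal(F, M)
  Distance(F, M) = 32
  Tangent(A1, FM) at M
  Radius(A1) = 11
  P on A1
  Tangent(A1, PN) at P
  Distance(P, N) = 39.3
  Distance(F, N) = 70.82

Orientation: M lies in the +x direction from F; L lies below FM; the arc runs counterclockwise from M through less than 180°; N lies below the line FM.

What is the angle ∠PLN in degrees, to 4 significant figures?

74.36°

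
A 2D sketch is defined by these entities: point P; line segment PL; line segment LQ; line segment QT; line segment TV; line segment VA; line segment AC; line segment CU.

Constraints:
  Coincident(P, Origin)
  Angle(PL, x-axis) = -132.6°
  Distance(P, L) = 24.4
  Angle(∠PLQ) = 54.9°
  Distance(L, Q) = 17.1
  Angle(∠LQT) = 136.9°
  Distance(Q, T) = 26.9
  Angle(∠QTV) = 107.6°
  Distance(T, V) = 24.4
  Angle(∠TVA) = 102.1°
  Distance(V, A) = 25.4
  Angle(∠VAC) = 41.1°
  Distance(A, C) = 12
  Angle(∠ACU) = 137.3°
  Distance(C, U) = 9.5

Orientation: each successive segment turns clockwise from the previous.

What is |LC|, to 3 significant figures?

31.4

P is at the origin; PL runs at -132.6° with length 24.4, so L = (-16.5, -18.0). ∠PLQ = 54.9° gives LQ at 102° from the x-axis; with |LQ| = 17.1, Q = (-20.2, -1.25). ∠LQT = 136.9° gives QT at 59.2° from the x-axis; with |QT| = 26.9, T = (-6.38, 21.9). ∠QTV = 107.6° gives TV at -13.2° from the x-axis; with |TV| = 24.4, V = (17.4, 16.3). ∠TVA = 102.1° gives VA at -91.1° from the x-axis; with |VA| = 25.4, A = (16.9, -9.11). ∠VAC = 41.1° gives AC at 130° from the x-axis; with |AC| = 12.0, C = (9.17, 0.0782). Then |LC| = |C − L| = 31.4.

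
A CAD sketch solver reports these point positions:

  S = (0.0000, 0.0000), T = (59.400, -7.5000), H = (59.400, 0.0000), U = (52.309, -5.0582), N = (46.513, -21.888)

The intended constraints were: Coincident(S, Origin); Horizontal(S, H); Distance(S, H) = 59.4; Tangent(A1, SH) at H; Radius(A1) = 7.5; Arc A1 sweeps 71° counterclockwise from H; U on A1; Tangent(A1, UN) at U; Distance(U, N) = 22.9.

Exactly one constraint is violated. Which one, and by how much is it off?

Distance(U, N) = 22.9 — off by 5.10.

S = (0.00, 0.00) ✓; S.y = 0.00, H.y = 0.00 ✓; |SH| = 59.40 ✓; ∠(TH, HS) = 90.00° ✓; |TH| = 7.500 ✓; bearing(T→U) − bearing(T→H) = 71.00° ✓; |TU| = 7.500 ✓; ∠(TU, UN) = 90.00° ✓; |UN| = 17.80 ✗.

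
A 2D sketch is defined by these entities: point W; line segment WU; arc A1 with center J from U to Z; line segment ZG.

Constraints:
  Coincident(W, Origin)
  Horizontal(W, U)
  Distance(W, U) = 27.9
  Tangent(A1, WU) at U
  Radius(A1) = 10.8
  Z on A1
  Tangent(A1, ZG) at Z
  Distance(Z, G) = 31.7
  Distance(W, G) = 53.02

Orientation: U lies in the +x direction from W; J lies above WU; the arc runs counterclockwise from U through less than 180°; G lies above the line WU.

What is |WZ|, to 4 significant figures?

40.69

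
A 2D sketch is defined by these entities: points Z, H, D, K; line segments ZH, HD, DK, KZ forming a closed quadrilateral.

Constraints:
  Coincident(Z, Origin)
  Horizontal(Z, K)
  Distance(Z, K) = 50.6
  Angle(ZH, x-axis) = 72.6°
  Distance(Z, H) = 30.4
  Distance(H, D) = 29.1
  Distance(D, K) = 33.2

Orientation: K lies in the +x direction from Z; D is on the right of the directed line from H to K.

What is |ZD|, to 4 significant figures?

17.46

Z is at the origin; Z and K share the same y with |ZK| = 50.6 and K in +x, so K = (50.6, 0). ZH runs at 72.6° with |ZH| = 30.4, so H = (9.091, 29.01). D is determined by |HD| = 29.1 and |DK| = 33.2 together: it lies at the intersection of circle(H, 29.1) and circle(K, 33.2). With |HK| = 50.64, the foot of the radical line on HK is 22.80 from H and the perpendicular offset is √(29.1² − 22.80²) = 18.08. Taking the right-of-HK solution: D = (17.42, 1.126).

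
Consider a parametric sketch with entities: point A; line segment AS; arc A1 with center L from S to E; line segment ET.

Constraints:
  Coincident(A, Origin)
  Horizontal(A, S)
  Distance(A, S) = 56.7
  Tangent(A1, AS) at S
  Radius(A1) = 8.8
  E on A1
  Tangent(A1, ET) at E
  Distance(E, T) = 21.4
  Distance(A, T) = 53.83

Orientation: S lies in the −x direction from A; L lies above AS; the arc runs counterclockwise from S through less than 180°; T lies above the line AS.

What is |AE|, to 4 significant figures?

48.58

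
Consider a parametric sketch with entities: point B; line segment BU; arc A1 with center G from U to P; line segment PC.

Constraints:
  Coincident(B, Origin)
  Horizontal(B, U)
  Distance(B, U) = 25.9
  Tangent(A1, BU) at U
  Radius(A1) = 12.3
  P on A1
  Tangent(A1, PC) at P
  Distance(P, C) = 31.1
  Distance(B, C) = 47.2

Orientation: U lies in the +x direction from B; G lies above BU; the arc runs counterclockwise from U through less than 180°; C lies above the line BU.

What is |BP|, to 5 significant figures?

40.752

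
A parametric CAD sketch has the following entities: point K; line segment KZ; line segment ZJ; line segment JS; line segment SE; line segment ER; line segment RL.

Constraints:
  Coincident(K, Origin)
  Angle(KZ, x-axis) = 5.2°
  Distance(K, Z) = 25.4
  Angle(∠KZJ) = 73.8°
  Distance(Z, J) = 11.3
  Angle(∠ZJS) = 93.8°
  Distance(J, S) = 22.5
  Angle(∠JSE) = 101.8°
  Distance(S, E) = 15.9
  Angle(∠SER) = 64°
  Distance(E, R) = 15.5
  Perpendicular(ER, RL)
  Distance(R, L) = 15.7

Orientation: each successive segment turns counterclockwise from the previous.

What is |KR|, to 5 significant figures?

14.597

K is at the origin; KZ runs at 5.2° with length 25.4, so Z = (25.295, 2.3021). ∠KZJ = 73.8° gives ZJ at 111.40° from the x-axis; with |ZJ| = 11.3, J = (21.172, 12.823). ∠ZJS = 93.8° gives JS at -162.40° from the x-axis; with |JS| = 22.5, S = (-0.27443, 6.0197). ∠JSE = 101.8° gives SE at -84.200° from the x-axis; with |SE| = 15.9, E = (1.3324, -9.7989). ∠SER = 64.0° gives ER at 31.800° from the x-axis; with |ER| = 15.5, R = (14.506, -1.6311). Then |KR| = |R − K| = 14.597.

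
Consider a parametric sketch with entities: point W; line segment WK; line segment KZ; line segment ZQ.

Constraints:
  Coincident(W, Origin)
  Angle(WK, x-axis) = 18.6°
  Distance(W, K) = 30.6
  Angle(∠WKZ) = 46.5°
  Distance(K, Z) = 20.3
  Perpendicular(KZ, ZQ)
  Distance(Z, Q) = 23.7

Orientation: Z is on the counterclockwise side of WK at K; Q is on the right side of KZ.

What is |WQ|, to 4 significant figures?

45.90

W is at the origin; WK runs at 18.6° with length 30.6, so K = 30.6·(cos 18.6°, sin 18.6°) = (29.00, 9.760). ∠WKZ = 46.5°, so KZ runs at 18.6° + (180° − 46.5°) = 152.1° from the x-axis; with |KZ| = 20.3, Z = K + 20.3·(cos 152.1°, sin 152.1°) = (11.06, 19.26). KZ is perpendicular to ZQ; with |ZQ| = 23.7 on the right of KZ, Q = Z + 23.7·(0.4679, 0.8838) = (22.15, 40.20). Then |WQ| = |Q − W| = 45.90.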